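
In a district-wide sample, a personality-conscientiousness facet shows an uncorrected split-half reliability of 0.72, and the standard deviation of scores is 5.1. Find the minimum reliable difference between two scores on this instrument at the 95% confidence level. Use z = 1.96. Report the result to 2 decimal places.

Spearman-Brown: r = 2(0.72) / (1 + 0.72) = 1.440 / 1.720 ≃ 0.837
The standard error of measurement is 5.100·√(1 − 0.837) ≃ 5.100·0.403 ≃ 2.058.
Standard error of the difference = 2.058·√2 ≃ 2.910
Minimum reliable difference = 1.96 · SE_diff ≃ 1.96 · 2.910 ≃ 5.704

5.70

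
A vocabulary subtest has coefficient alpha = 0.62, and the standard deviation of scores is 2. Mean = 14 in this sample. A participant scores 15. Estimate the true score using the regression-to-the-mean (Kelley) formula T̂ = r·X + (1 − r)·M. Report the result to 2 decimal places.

T̂ = 0.6200(15) + 0.3800(14) ≈ 14.6200

14.62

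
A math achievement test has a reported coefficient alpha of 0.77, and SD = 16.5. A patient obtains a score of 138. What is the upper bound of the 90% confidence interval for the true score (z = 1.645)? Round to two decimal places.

151.02

SEM = 16.500·√(1 − 0.770) ≈ 7.913
Half-width = 1.645·7.913 ≈ 13.017
Upper limit = 138 + 13.017 ≈ 151.017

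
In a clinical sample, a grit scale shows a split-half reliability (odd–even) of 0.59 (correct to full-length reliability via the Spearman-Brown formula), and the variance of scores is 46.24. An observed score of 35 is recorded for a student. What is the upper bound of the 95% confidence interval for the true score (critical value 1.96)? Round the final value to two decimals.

41.77

SD = √46.24 = 6.800
Spearman-Brown: r = 2(0.59) / (1 + 0.59) = 1.180 / 1.590 ≈ 0.742
SEM = 6.800 × √(1 − 0.742) = 6.800 × √0.258 ≈ 6.800 × 0.508 ≈ 3.453
Half-width = 1.96×3.453 ≈ 6.768
Upper bound: 35 + 6.768 = 41.768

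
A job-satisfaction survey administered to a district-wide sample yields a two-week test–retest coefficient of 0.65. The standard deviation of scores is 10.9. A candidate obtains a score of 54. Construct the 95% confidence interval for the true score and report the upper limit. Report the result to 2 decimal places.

The standard error of measurement is 10.9000×√(1 − 0.6500) ≈ 10.9000×0.5916 ≈ 6.4485.
Margin = 1.96 × 6.4485 ≈ 12.6391
Upper limit = 54 + 12.6391 ≈ 66.6391

66.64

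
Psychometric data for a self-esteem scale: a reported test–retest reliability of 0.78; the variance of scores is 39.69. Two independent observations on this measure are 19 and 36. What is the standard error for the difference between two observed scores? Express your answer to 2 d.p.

SD = √39.69 = 6.30000
SEM = 6.30000·√(1 − 0.78000) ≈ 2.95496
SE_diff = SEM · √2 ≈ 2.95496 · 1.41421 ≈ 4.17895

4.18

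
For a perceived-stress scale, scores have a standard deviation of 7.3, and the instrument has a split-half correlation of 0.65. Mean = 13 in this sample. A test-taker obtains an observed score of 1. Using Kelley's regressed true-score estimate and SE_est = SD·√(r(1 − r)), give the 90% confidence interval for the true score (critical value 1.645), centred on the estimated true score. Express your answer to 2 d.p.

r_full = 2·0.65 / (1 + 0.65) ≈ 0.7879
T̂ = 0.7879(1) + 0.2121(13) ≈ 3.5455
SE_est = SD * √(r(1 − r)) = 7.3000 * √0.1671 ≈ 7.3000 * 0.4088 ≈ 2.9843
90% CI: 3.5455 ± 4.9092 ≈ (-1.3637, 8.4547)

[-1.36, 8.45]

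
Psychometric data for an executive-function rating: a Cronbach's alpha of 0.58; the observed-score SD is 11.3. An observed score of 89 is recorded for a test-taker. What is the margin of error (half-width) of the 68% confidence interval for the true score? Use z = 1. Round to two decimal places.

SEM = 11.3000×√(1 − 0.5800) ≈ 7.3232
Half-width = 1×7.3232 ≈ 7.3232

7.32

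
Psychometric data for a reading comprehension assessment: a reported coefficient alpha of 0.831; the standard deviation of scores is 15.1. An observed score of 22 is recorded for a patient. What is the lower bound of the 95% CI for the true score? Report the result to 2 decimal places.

9.83

SEM = 15.100 · √(1 − 0.831) = 15.100 · √0.169 ≈ 15.100 · 0.411 ≈ 6.208
1.96 · SEM ≈ 12.167
Lower limit = 22 − 12.167 ≈ 9.833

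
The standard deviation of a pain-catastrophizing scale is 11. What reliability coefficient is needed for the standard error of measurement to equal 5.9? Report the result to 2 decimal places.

Required reliability = 1 − (SEM/SD)² = 1 − 0.288 ≈ 0.712

0.71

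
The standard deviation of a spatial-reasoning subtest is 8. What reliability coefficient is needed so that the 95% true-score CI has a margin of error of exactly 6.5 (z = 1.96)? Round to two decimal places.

0.83

Required SEM = 6.5 / 1.96 ≈ 3.316
r = 1 − (SEM / SD)² = 1 − (3.316 / 8)² ≈ 1 − 0.172 ≈ 0.828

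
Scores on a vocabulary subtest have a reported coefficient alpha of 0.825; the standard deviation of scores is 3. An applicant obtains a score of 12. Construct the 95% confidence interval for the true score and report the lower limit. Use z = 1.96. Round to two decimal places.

SEM = 3.000 × √(1 − 0.825) = 3.000 × √0.175 ≈ 3.000 × 0.418 ≈ 1.255
Margin = 1.96 × 1.255 ≈ 2.460
Lower bound: 12 − 2.460 = 9.540

9.54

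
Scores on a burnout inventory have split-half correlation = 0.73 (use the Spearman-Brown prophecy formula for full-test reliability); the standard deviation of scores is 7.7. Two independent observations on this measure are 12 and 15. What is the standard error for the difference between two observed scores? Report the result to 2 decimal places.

Full-length reliability (Spearman-Brown) = 2(0.73)/(1+0.73) ≈ 0.8439
SEM = 7.7000 × √(1 − 0.8439) = 7.7000 × √0.1561 ≈ 7.7000 × 0.3951 ≈ 3.0419
Standard error of the difference = 3.0419·√2 ≈ 4.3019

4.30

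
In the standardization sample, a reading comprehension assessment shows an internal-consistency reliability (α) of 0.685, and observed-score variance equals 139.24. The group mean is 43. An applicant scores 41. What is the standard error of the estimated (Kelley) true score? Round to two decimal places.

SD = √139.24 = 11.8000
SE_est = 11.8000·√[r(1 − r)] ≈ 5.4813

5.48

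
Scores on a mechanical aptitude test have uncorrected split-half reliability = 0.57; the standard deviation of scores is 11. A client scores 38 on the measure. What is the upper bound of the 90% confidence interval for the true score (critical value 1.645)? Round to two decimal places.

Full-length reliability (Spearman-Brown) = 2(0.57)/(1+0.57) ≈ 0.726
The standard error of measurement is 11.000·√(1 − 0.726) ≈ 11.000·0.523 ≈ 5.757.
Half-width = 1.645·5.757 ≈ 9.470
Upper limit = 38 + 9.470 ≈ 47.470

47.47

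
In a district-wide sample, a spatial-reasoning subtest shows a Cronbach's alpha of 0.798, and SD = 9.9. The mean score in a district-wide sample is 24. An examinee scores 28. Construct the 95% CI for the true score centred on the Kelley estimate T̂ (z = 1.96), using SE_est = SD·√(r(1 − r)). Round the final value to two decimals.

[19.40, 34.98]

T̂ = r·X + (1 − r)·M = 0.798·28 + 0.202·24 = 22.344 + 4.848 ≈ 27.192
SE_est = SD · √(r(1 − r)) = 9.900 · √0.161 ≈ 9.900 · 0.401 ≈ 3.975
95% CI: 27.192 ± 7.791 ≈ (19.401, 34.983)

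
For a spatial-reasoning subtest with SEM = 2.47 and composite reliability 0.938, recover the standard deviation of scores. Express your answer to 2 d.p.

9.92

SD = 2.47 / √(1 − 0.938) ≈ 9.920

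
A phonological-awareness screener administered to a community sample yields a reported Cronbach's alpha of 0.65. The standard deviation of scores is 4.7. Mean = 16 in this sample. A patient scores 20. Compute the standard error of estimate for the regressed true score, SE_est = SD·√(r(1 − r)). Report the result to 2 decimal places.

SE_est = 4.700×√(0.650×0.350) ≈ 2.242

2.24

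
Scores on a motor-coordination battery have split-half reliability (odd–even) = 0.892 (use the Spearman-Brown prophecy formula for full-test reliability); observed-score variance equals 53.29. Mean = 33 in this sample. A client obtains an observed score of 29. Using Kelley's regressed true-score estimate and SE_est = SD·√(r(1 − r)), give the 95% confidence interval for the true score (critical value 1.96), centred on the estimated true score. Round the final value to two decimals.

[25.91, 32.55]

SD = √53.29 = 7.300
Full-length reliability (Spearman-Brown) = 2(0.892)/(1+0.892) ≈ 0.943
T̂ = 0.943(29) + 0.057(33) ≈ 29.228
SE_est = 7.300·√[r(1 − r)] ≈ 1.694
CI = 29.228 ± 1.96 × 1.694 → [25.909, 32.548]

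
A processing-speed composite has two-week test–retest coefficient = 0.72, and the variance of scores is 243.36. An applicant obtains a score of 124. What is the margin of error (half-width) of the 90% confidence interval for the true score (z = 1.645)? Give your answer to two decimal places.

σ = 243.36^(1/2) = 15.6000
SEM = 15.6000 × √(1 − 0.7200) = 15.6000 × √0.2800 ≃ 15.6000 × 0.5292 ≃ 8.2547
Margin = 1.645 × 8.2547 ≃ 13.5791

13.58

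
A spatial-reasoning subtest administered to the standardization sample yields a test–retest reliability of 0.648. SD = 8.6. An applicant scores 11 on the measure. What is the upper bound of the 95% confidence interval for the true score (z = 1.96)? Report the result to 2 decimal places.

SEM = 8.6000 · √(1 − 0.6480) = 8.6000 · √0.3520 ≈ 8.6000 · 0.5933 ≈ 5.1023
Margin = 1.96 · 5.1023 ≈ 10.0006
Upper bound: 11 + 10.0006 = 21.0006

21.00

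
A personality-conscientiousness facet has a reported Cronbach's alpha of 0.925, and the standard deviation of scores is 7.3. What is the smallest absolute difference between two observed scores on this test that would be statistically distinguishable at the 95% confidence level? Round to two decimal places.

5.54

SEM = 7.3000 · √(1 − 0.9250) = 7.3000 · √0.0750 ≈ 7.3000 · 0.2739 ≈ 1.9992
SE_diff = SEM · √2 ≈ 1.9992 · 1.4142 ≈ 2.8273
Minimum reliable difference = 1.96 · SE_diff ≈ 1.96 · 2.8273 ≈ 5.5415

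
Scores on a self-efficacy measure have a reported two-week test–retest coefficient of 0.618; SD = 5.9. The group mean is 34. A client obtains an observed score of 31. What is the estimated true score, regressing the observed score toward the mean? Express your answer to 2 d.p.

T̂ = r·X + (1 − r)·M = 0.6180*31 + 0.3820*34 = 19.1580 + 12.9880 ≃ 32.1460

32.15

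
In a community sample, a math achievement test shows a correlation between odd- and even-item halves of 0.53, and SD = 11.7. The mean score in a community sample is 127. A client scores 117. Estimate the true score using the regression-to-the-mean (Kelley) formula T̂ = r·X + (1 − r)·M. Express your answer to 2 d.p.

Full-length reliability (Spearman-Brown) = 2(0.53)/(1+0.53) ≈ 0.6928
T̂ = r·X + (1 − r)·M = 0.6928×117 + 0.3072×127 ≈ 81.0588 + 39.0131 ≈ 120.0719

120.07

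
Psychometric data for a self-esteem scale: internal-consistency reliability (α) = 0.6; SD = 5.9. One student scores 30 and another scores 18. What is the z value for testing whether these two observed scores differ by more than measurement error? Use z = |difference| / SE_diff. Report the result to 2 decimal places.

2.27

SEM = 5.9000 × √(1 − 0.6000) = 5.9000 × √0.4000 ≈ 5.9000 × 0.6325 ≈ 3.7315
SE_diff = √2 × SEM ≈ 5.2771
z = |30 − 18| / 5.2771 = 12 / 5.2771 ≈ 2.2740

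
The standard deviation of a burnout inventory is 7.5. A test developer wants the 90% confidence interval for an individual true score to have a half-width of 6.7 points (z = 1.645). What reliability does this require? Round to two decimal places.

0.71

SEM needed = half-width / z = 6.7/1.645 ≈ 4.073
r = 1 − (4.073/7.5)² ≈ 1 − 0.295 ≈ 0.705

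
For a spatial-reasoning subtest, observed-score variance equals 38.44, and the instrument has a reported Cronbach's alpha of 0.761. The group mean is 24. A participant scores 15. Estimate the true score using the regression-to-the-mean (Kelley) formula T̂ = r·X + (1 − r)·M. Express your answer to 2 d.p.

17.15

Estimated true score = 0.761×15 + (1 − 0.761)×24 ≃ 17.151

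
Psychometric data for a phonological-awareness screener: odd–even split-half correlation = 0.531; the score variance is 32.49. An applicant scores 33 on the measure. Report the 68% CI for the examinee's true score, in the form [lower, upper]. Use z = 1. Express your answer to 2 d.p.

SD = √32.49 = 5.70000
Full-length reliability (Spearman-Brown) = 2(0.531)/(1+0.531) ≈ 0.69366
SEM = 5.70000×√(1 − 0.69366) ≈ 3.15481
Half-width = 1×3.15481 ≈ 3.15481
68% CI: 33 ± 3.15481 = [29.84519, 36.15481]

[29.85, 36.15]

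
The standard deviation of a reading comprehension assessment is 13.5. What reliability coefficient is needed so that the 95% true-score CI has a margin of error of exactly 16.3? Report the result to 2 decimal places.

Required SEM = 16.3 / 1.96 ≈ 8.3163
r = 1 − (8.3163/13.5)² ≈ 1 − 0.3795 ≈ 0.6205

0.62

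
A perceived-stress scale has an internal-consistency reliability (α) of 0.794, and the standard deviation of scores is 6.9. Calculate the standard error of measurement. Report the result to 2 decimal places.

SEM = 6.900 × √(1 − 0.794) = 6.900 × √0.206 ≈ 6.900 × 0.454 ≈ 3.132

3.13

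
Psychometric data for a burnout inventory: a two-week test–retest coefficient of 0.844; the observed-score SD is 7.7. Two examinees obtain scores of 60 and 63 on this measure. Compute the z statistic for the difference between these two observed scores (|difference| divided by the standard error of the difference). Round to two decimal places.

SEM = 7.7000 × √(1 − 0.8440) = 7.7000 × √0.1560 ≈ 7.7000 × 0.3950 ≈ 3.0413
Standard error of the difference = 3.0413·√2 ≈ 4.3010
z = 3 / 4.3010 ≈ 0.6975

0.70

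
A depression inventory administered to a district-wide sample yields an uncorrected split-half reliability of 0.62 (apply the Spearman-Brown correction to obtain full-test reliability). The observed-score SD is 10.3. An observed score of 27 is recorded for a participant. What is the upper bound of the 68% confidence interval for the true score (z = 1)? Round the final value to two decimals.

31.99

r_full = 2·0.62 / (1 + 0.62) ≈ 0.7654
The standard error of measurement is 10.3000*√(1 − 0.7654) ≈ 10.3000*0.4843 ≈ 4.9885.
Half-width = 1*4.9885 ≈ 4.9885
Upper bound: 27 + 4.9885 = 31.9885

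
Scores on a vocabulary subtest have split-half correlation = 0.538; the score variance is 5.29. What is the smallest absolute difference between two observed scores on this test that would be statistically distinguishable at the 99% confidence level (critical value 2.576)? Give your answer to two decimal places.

4.59

SD = √5.29 = 2.3000
Spearman-Brown: r = 2(0.538) / (1 + 0.538) = 1.0760 / 1.5380 ≃ 0.6996
SEM = 2.3000 * √(1 − 0.6996) = 2.3000 * √0.3004 ≃ 2.3000 * 0.5481 ≃ 1.2606
SE_diff = SEM * √2 ≃ 1.2606 * 1.4142 ≃ 1.7827
Minimum reliable difference = 2.576 * SE_diff ≃ 2.576 * 1.7827 ≃ 4.5923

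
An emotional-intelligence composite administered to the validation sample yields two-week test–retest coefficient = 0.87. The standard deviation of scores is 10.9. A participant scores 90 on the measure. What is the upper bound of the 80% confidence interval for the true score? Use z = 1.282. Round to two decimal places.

SEM = 10.900 * √(1 − 0.870) = 10.900 * √0.130 ≈ 10.900 * 0.361 ≈ 3.930
Margin = 1.282 * 3.930 ≈ 5.038
Upper bound: 90 + 5.038 = 95.038

95.04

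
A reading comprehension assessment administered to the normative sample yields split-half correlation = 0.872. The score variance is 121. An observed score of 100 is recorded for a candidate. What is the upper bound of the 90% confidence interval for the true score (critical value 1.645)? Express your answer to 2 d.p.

SD = √121 = 11.000
Spearman-Brown: r = 2(0.872) / (1 + 0.872) = 1.744 / 1.872 ≃ 0.932
The standard error of measurement is 11.000*√(1 − 0.932) ≃ 11.000*0.261 ≃ 2.876.
1.645 * SEM ≃ 4.732
Upper limit = 100 + 4.732 ≃ 104.732

104.73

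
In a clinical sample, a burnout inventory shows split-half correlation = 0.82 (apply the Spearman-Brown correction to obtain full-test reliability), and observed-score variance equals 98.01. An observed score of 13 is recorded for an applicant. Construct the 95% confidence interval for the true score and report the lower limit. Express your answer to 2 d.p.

SD = √98.01 ≈ 9.90000
r_full = 2·0.82 / (1 + 0.82) ≈ 0.90110
SEM = 9.90000 * √(1 − 0.90110) = 9.90000 * √0.09890 ≈ 9.90000 * 0.31449 ≈ 3.11341
1.96 * SEM ≈ 6.10228
Lower limit = 13 − 6.10228 ≈ 6.89772

6.90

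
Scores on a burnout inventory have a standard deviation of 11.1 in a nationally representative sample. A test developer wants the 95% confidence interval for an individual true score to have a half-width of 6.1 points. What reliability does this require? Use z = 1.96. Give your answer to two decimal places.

SEM needed = half-width / z = 6.1/1.96 ≃ 3.11224
Required reliability = 1 − (SEM/SD)² = 1 − 0.07861 ≃ 0.92139

0.92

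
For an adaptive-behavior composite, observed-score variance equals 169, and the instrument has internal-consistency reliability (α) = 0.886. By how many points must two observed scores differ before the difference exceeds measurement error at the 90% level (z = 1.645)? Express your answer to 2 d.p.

10.21

SD = √169 ≈ 13.0000
SEM = 13.0000 × √(1 − 0.8860) = 13.0000 × √0.1140 ≈ 13.0000 × 0.3376 ≈ 4.3893
Standard error of the difference = 4.3893·√2 ≈ 6.2074
Smallest detectable difference = 1.645×6.2074 ≈ 10.2112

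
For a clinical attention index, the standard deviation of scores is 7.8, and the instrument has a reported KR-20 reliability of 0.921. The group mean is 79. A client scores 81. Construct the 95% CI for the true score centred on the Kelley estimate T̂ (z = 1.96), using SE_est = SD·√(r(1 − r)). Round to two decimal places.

Estimated true score = 0.9210*81 + (1 − 0.9210)*79 ≈ 80.8420
SE_est = 7.8000*√(0.9210*0.0790) ≈ 2.1040
95% CI: 80.8420 ± 4.1238 ≈ (76.7182, 84.9658)

[76.72, 84.97]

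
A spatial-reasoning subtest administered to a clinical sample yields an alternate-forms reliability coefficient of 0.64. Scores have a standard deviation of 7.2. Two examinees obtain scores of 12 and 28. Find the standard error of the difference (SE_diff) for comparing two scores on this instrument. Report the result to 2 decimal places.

6.11

SEM = 7.2000 · √(1 − 0.6400) = 7.2000 · √0.3600 ≃ 7.2000 · 0.6000 ≃ 4.3200
SE_diff = √2 · SEM ≃ 6.1094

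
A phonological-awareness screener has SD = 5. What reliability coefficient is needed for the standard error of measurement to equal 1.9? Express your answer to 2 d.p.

0.86

Required reliability = 1 − (SEM/SD)² = 1 − 0.144 ≈ 0.856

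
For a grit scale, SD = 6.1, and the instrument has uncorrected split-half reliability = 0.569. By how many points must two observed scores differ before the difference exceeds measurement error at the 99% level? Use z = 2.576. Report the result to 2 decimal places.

Full-length reliability (Spearman-Brown) = 2(0.569)/(1+0.569) ≈ 0.725
SEM = 6.100 · √(1 − 0.725) = 6.100 · √0.275 ≈ 6.100 · 0.524 ≈ 3.197
Standard error of the difference = 3.197·√2 ≈ 4.521
Smallest detectable difference = 2.576·4.521 ≈ 11.647

11.65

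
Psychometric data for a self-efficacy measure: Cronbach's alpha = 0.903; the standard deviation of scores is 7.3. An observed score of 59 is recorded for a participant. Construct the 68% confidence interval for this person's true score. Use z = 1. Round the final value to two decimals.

SEM = 7.3000 * √(1 − 0.9030) = 7.3000 * √0.0970 ≈ 7.3000 * 0.3114 ≈ 2.2736
Margin = 1 * 2.2736 ≈ 2.2736
68% CI: 59 ± 2.2736 = [56.7264, 61.2736]

[56.73, 61.27]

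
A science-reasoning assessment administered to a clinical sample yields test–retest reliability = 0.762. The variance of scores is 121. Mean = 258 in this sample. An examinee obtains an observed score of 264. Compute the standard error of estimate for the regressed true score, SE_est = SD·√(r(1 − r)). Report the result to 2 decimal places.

SD = √121 = 11.00000
SE_est = SD * √(r(1 − r)) = 11.00000 * √0.18136 ≈ 11.00000 * 0.42586 ≈ 4.68445

4.68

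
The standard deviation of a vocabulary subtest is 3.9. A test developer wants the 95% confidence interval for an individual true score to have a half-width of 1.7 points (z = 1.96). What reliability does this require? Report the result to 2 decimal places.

SEM needed = half-width / z = 1.7/1.96 ≃ 0.8673
r = 1 − (SEM / SD)² = 1 − (0.8673 / 3.9)² ≃ 1 − 0.0495 ≃ 0.9505

0.95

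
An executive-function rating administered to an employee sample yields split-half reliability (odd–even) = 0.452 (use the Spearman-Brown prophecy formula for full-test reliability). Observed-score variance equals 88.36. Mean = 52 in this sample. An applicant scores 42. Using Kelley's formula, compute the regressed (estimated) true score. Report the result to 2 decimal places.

45.77

Spearman-Brown: r = 2(0.452) / (1 + 0.452) = 0.9040 / 1.4520 ≈ 0.6226
T̂ = r·X + (1 − r)·M = 0.6226×42 + 0.3774×52 ≈ 26.1488 + 19.6253 ≈ 45.7741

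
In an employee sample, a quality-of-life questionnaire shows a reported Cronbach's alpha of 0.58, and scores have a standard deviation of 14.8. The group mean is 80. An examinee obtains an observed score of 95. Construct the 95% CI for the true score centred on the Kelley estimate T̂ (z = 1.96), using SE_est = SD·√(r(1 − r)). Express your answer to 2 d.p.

[74.38, 103.02]

Estimated true score = 0.5800×95 + (1 − 0.5800)×80 ≃ 88.7000
SE_est = 14.8000×√(0.5800×0.4200) ≃ 7.3047
CI = 88.7000 ± 1.96 × 7.3047 → [74.3829, 103.0171]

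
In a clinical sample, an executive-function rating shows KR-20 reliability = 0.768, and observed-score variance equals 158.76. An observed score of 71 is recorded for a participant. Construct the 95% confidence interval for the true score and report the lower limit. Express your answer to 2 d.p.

59.10

SD = √158.76 = 12.60000
SEM = 12.60000*√(1 − 0.76800) ≈ 6.06896
Half-width = 1.96*6.06896 ≈ 11.89517
Lower bound: 71 − 11.89517 = 59.10483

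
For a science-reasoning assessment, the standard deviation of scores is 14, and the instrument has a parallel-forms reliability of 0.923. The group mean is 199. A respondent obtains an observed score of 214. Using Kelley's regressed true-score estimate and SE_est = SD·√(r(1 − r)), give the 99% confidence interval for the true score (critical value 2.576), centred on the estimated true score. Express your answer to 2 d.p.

[203.23, 222.46]

Estimated true score = 0.9230*214 + (1 − 0.9230)*199 ≈ 212.8450
SE_est = 14.0000·√[r(1 − r)] ≈ 3.7323
99% CI: 212.8450 ± 9.6144 ≈ (203.2306, 222.4594)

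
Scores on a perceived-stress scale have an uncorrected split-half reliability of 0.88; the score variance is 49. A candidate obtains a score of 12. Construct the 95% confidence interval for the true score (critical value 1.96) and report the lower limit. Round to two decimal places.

8.53

SD = √49 ≈ 7.000
Spearman-Brown: r = 2(0.88) / (1 + 0.88) = 1.760 / 1.880 ≈ 0.936
SEM = 7.000 × √(1 − 0.936) = 7.000 × √0.064 ≈ 7.000 × 0.253 ≈ 1.769
Margin = 1.96 × 1.769 ≈ 3.466
Lower bound: 12 − 3.466 = 8.534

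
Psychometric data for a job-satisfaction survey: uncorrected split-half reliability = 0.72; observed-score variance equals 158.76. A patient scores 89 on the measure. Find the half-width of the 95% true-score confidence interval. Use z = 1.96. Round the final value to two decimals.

SD = √158.76 ≈ 12.60000
Spearman-Brown: r = 2(0.72) / (1 + 0.72) = 1.44000 / 1.72000 ≈ 0.83721
The standard error of measurement is 12.60000×√(1 − 0.83721) ≈ 12.60000×0.40347 ≈ 5.08376.
Half-width = 1.96×5.08376 ≈ 9.96418

9.96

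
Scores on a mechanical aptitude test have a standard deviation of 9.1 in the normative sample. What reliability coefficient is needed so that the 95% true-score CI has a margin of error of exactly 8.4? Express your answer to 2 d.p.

Required SEM = 8.4 / 1.96 ≈ 4.28571
Required reliability = 1 − (SEM/SD)² = 1 − 0.22180 ≈ 0.77820

0.78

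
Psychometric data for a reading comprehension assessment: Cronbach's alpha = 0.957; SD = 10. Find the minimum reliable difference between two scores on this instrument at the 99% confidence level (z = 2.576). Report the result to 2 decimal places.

7.55

SEM = 10.000 * √(1 − 0.957) = 10.000 * √0.043 ≈ 10.000 * 0.207 ≈ 2.074
SE_diff = √2 * SEM ≈ 2.933
Minimum reliable difference = 2.576 * SE_diff ≈ 2.576 * 2.933 ≈ 7.554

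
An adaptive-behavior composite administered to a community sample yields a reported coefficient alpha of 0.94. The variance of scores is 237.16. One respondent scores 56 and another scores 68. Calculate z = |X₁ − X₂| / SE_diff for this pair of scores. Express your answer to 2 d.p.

σ = 237.16^(1/2) = 15.40000
SEM = 15.40000 · √(1 − 0.94000) = 15.40000 · √0.06000 ≃ 15.40000 · 0.24495 ≃ 3.77221
Standard error of the difference = 3.77221·√2 ≃ 5.33472
z = 12 / 5.33472 ≃ 2.24942

2.25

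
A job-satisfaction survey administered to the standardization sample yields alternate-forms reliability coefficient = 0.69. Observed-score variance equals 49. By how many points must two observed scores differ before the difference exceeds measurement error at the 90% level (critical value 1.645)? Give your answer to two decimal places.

9.07

SD = √49 ≃ 7.000
SEM = 7.000·√(1 − 0.690) ≃ 3.897
Standard error of the difference = 3.897·√2 ≃ 5.512
Minimum reliable difference = 1.645 · SE_diff ≃ 1.645 · 5.512 ≃ 9.067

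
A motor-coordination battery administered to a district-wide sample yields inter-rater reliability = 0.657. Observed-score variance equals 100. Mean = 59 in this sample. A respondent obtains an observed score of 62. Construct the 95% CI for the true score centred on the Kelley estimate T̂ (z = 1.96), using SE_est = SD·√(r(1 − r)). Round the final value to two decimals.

[51.67, 70.28]

SD = √100 = 10.000
T̂ = r·X + (1 − r)·M = 0.657·62 + 0.343·59 = 40.734 + 20.237 ≈ 60.971
SE_est = 10.000·√(0.657·0.343) ≈ 4.747
95% CI: 60.971 ± 9.304 ≈ (51.667, 70.275)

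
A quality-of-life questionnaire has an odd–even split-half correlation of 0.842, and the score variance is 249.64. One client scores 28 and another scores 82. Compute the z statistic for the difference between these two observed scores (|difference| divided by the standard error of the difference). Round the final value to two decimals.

8.25

SD = √249.64 ≈ 15.8000
r_full = 2·0.842 / (1 + 0.842) ≈ 0.9142
The standard error of measurement is 15.8000*√(1 − 0.9142) ≈ 15.8000*0.2929 ≈ 4.6274.
SE_diff = √2 * SEM ≈ 6.5442
z = 54 / 6.5442 ≈ 8.2516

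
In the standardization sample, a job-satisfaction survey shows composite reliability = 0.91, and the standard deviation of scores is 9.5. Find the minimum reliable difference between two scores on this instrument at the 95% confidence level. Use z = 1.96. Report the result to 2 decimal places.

The standard error of measurement is 9.500×√(1 − 0.910) ≈ 9.500×0.300 ≈ 2.850.
SE_diff = SEM × √2 ≈ 2.850 × 1.414 ≈ 4.031
Minimum reliable difference = 1.96 × SE_diff ≈ 1.96 × 4.031 ≈ 7.900

7.90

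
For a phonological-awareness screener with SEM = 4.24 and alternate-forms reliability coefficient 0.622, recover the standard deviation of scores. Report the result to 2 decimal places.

6.90

SD = 4.24 / √(1 − 0.622) ≃ 6.896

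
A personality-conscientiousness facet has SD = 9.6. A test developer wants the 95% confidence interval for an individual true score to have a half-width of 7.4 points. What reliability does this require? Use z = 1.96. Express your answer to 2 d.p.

0.85

Required SEM = 7.4 / 1.96 ≈ 3.7755
Required reliability = 1 − (SEM/SD)² = 1 − 0.1547 ≈ 0.8453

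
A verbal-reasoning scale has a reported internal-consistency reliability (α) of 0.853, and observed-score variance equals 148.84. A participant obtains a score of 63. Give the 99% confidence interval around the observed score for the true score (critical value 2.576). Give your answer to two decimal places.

SD = √148.84 ≈ 12.200
SEM = 12.200 · √(1 − 0.853) = 12.200 · √0.147 ≈ 12.200 · 0.383 ≈ 4.678
Half-width = 2.576·4.678 ≈ 12.049
99% CI: 63 ± 12.049 = [50.951, 75.049]

[50.95, 75.05]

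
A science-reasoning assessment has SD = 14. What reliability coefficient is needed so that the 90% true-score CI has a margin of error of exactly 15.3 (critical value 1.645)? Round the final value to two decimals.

0.56

Required SEM = 15.3 / 1.645 ≈ 9.3009
r = 1 − (9.3009/14)² ≈ 1 − 0.4414 ≈ 0.5586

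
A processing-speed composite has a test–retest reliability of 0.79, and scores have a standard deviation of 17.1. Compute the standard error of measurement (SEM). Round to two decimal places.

SEM = 17.10000 * √(1 − 0.79000) = 17.10000 * √0.21000 ≈ 17.10000 * 0.45826 ≈ 7.83620

7.84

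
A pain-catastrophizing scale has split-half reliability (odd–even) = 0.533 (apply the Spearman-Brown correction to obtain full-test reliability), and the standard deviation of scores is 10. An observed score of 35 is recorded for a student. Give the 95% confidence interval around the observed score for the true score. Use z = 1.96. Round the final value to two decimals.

Spearman-Brown: r = 2(0.533) / (1 + 0.533) = 1.066 / 1.533 ≈ 0.695
SEM = 10.000 · √(1 − 0.695) = 10.000 · √0.305 ≈ 10.000 · 0.552 ≈ 5.519
Margin = 1.96 · 5.519 ≈ 10.818
Interval: (24.182, 45.818)

[24.18, 45.82]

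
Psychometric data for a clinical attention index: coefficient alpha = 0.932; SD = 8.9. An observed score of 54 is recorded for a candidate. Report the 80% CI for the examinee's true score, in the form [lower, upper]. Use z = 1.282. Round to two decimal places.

[51.02, 56.98]

The standard error of measurement is 8.90000×√(1 − 0.93200) ≃ 8.90000×0.26077 ≃ 2.32084.
Margin = 1.282 × 2.32084 ≃ 2.97531
80% CI: 54 ± 2.97531 = [51.02469, 56.97531]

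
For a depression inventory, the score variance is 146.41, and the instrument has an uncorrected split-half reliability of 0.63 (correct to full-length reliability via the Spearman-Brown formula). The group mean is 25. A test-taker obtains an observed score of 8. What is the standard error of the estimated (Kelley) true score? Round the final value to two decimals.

5.07

SD = √146.41 ≃ 12.1000
r_full = 2·0.63 / (1 + 0.63) ≃ 0.7730
SE_est = 12.1000·√[r(1 − r)] ≃ 5.0686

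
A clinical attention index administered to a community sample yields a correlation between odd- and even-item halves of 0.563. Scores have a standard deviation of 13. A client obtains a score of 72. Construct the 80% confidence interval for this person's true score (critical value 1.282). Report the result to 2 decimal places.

[63.19, 80.81]

Spearman-Brown: r = 2(0.563) / (1 + 0.563) = 1.126 / 1.563 ≈ 0.720
SEM = 13.000 × √(1 − 0.720) = 13.000 × √0.280 ≈ 13.000 × 0.529 ≈ 6.874
1.282 × SEM ≈ 8.812
Interval: (63.188, 80.812)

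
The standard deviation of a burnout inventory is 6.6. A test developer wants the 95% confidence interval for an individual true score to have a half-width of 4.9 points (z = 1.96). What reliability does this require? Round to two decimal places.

Required SEM = 4.9 / 1.96 ≈ 2.500
Required reliability = 1 − (SEM/SD)² = 1 − 0.143 ≈ 0.857

0.86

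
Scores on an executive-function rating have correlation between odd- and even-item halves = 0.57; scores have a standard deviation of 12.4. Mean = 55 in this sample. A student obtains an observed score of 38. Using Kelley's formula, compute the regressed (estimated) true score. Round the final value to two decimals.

42.66

Spearman-Brown: r = 2(0.57) / (1 + 0.57) = 1.140 / 1.570 ≃ 0.726
T̂ = r·X + (1 − r)·M = 0.726·38 + 0.274·55 ≃ 27.592 + 15.064 ≃ 42.656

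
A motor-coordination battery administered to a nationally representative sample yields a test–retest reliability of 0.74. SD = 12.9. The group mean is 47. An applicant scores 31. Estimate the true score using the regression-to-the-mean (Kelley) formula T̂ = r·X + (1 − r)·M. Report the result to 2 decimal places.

Estimated true score = 0.74000×31 + (1 − 0.74000)×47 ≈ 35.16000

35.16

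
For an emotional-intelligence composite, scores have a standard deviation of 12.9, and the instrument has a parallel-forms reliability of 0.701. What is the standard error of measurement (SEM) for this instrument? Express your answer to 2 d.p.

SEM = 12.900 · √(1 − 0.701) = 12.900 · √0.299 ≈ 12.900 · 0.547 ≈ 7.054

7.05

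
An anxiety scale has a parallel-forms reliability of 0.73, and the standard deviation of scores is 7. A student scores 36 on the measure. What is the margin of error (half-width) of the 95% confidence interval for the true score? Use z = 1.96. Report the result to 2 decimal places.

7.13

The standard error of measurement is 7.0000×√(1 − 0.7300) ≈ 7.0000×0.5196 ≈ 3.6373.
Half-width = 1.96×3.6373 ≈ 7.1291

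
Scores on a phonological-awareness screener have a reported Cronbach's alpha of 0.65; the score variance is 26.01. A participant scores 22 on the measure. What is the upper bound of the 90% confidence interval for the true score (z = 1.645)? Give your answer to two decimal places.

26.96

SD = √26.01 = 5.100
SEM = 5.100 × √(1 − 0.650) = 5.100 × √0.350 ≈ 5.100 × 0.592 ≈ 3.017
1.645 × SEM ≈ 4.963
Upper bound: 22 + 4.963 = 26.963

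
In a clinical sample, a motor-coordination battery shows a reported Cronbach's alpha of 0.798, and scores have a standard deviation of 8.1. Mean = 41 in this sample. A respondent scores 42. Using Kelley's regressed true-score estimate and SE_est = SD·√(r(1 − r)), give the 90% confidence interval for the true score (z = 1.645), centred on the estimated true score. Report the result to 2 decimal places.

[36.45, 47.15]

T̂ = 0.798(42) + 0.202(41) ≃ 41.798
SE_est = 8.100*√(0.798*0.202) ≃ 3.252
90% CI: 41.798 ± 5.350 ≃ (36.448, 47.148)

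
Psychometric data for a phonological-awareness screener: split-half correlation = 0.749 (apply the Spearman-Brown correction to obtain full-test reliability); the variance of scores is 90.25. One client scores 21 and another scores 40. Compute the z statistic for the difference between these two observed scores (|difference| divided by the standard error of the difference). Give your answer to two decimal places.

SD = √90.25 ≈ 9.5000
r_full = 2·0.749 / (1 + 0.749) ≈ 0.8565
SEM = 9.5000*√(1 − 0.8565) ≈ 3.5989
SE_diff = √2 * SEM ≈ 5.0896
z = |21 − 40| / 5.0896 = 19 / 5.0896 ≈ 3.7331

3.73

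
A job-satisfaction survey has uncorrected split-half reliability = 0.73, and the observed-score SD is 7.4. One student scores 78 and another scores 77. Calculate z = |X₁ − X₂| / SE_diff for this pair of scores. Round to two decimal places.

0.24

r_full = 2·0.73 / (1 + 0.73) ≈ 0.844
The standard error of measurement is 7.400*√(1 − 0.844) ≈ 7.400*0.395 ≈ 2.923.
Standard error of the difference = 2.923·√2 ≈ 4.134
z = 1 / 4.134 ≈ 0.242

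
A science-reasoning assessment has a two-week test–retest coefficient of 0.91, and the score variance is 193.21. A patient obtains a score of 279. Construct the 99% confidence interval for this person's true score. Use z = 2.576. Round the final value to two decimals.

[268.26, 289.74]

SD = √193.21 ≃ 13.900
SEM = 13.900 · √(1 − 0.910) = 13.900 · √0.090 ≃ 13.900 · 0.300 ≃ 4.170
Margin = 2.576 · 4.170 ≃ 10.742
CI = 279 ± 10.742 → [268.258, 289.742]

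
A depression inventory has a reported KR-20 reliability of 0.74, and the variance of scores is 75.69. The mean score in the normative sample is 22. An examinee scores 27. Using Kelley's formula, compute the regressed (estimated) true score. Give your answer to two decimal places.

25.70

T̂ = r·X + (1 − r)·M = 0.7400·27 + 0.2600·22 = 19.9800 + 5.7200 ≃ 25.7000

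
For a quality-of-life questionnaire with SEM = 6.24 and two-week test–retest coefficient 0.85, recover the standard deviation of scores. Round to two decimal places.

SD = 6.24 / √(1 − 0.85) ≈ 16.112

16.11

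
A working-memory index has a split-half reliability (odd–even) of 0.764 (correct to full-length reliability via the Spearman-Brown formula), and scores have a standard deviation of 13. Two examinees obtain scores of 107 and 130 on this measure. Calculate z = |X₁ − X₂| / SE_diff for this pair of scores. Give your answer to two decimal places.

3.42

Full-length reliability (Spearman-Brown) = 2(0.764)/(1+0.764) ≈ 0.866
SEM = 13.000 * √(1 − 0.866) = 13.000 * √0.134 ≈ 13.000 * 0.366 ≈ 4.755
SE_diff = √2 * SEM ≈ 6.725
z = |107 − 130| / 6.725 = 23 / 6.725 ≈ 3.420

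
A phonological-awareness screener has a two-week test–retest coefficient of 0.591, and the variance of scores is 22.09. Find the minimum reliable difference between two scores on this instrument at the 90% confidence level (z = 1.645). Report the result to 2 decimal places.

SD = √22.09 = 4.7000
The standard error of measurement is 4.7000×√(1 − 0.5910) ≈ 4.7000×0.6395 ≈ 3.0058.
SE_diff = SEM × √2 ≈ 3.0058 × 1.4142 ≈ 4.2508
Smallest detectable difference = 1.645×4.2508 ≈ 6.9926

6.99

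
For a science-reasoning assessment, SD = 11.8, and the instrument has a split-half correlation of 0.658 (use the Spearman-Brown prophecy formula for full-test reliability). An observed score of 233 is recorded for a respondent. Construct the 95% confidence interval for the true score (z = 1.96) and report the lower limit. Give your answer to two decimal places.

r_full = 2·0.658 / (1 + 0.658) ≈ 0.794
SEM = 11.800·√(1 − 0.794) ≈ 5.359
Half-width = 1.96·5.359 ≈ 10.504
Lower bound: 233 − 10.504 = 222.496

222.50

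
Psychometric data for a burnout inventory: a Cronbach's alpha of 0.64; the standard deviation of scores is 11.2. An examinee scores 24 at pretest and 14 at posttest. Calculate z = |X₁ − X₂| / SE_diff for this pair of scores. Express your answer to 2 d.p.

SEM = 11.20000 × √(1 − 0.64000) = 11.20000 × √0.36000 ≈ 11.20000 × 0.60000 ≈ 6.72000
Standard error of the difference = 6.72000·√2 ≈ 9.50352
z = 10 / 9.50352 ≈ 1.05224

1.05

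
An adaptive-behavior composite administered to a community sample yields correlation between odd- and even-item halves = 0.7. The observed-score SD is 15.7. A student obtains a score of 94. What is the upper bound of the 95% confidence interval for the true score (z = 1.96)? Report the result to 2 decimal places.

106.93

Spearman-Brown: r = 2(0.7) / (1 + 0.7) = 1.400 / 1.700 ≈ 0.824
The standard error of measurement is 15.700*√(1 − 0.824) ≈ 15.700*0.420 ≈ 6.595.
Half-width = 1.96*6.595 ≈ 12.927
Upper limit = 94 + 12.927 ≈ 106.927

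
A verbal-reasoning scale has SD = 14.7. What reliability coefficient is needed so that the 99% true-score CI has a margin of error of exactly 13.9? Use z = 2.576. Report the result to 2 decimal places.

SEM needed = half-width / z = 13.9/2.576 ≈ 5.3960
r = 1 − (5.3960/14.7)² ≈ 1 − 0.1347 ≈ 0.8653

0.87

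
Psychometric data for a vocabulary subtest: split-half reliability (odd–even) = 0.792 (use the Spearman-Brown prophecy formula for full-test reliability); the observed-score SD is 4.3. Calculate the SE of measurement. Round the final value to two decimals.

r_full = 2·0.792 / (1 + 0.792) ≈ 0.88393
The standard error of measurement is 4.30000×√(1 − 0.88393) ≈ 4.30000×0.34069 ≈ 1.46498.

1.46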